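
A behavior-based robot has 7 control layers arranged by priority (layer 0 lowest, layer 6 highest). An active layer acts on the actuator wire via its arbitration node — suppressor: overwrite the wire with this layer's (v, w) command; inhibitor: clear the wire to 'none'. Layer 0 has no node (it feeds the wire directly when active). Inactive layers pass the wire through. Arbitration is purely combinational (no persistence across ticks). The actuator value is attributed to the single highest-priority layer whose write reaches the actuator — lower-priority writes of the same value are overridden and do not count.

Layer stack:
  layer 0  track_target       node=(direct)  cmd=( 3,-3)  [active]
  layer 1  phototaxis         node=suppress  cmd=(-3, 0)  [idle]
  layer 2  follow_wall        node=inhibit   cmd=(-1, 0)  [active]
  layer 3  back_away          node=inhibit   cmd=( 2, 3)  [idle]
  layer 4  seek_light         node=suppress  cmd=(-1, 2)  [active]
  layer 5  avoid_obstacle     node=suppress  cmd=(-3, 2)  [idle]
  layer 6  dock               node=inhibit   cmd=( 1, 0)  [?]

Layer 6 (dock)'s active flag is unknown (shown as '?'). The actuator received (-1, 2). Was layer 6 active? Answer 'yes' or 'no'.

If layer 6 is active=yes:
  actuator would be none
If layer 6 is active=no:
  actuator would be (-1, 2)
Observed (-1, 2), so layer 6 was idle.

no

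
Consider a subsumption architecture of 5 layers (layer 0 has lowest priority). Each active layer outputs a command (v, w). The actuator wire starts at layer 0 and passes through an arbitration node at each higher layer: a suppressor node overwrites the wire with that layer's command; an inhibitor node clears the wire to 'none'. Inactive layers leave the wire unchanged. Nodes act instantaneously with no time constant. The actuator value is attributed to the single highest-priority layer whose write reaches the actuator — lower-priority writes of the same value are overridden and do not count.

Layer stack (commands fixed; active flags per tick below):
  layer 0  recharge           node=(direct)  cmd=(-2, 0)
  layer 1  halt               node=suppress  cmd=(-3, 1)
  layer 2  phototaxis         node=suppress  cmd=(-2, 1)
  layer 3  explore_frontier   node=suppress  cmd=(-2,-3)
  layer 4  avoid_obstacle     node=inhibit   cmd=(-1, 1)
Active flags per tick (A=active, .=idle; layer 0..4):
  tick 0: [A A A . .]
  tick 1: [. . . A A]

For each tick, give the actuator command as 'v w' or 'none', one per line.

-2 1
none

tick 0:
  [0] recharge on; wire := (-2, 0)
  [1] halt on (suppress); wire := (-3, 1)
  [2] phototaxis on (suppress); wire := (-2, 1)
  [3] explore_frontier off; pass (-2, 1)
  [4] avoid_obstacle off; pass (-2, 1)
  output (-2, 1)
tick 1:
  [0] recharge off; wire := none
  [1] halt off; pass none
  [2] phototaxis off; pass none
  [3] explore_frontier on (suppress); wire := (-2, -3)
  [4] avoid_obstacle on (inhibit); wire := none
  output none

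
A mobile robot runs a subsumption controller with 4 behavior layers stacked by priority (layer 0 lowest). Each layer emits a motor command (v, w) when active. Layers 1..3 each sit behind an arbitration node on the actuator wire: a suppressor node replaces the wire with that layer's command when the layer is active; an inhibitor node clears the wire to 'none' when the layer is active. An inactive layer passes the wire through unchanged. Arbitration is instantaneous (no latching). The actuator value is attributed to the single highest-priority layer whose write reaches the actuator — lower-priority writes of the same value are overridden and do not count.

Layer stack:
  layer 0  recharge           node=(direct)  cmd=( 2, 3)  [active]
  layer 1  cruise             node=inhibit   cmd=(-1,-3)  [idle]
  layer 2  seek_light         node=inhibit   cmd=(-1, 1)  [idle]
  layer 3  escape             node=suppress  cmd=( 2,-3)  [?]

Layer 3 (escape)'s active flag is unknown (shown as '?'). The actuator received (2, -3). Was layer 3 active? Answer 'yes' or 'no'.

yes

If layer 3 is active=yes:
  actuator would be (2, -3)
If layer 3 is active=no:
  actuator would be (2, 3)
Observed (2, -3), so layer 3 was active.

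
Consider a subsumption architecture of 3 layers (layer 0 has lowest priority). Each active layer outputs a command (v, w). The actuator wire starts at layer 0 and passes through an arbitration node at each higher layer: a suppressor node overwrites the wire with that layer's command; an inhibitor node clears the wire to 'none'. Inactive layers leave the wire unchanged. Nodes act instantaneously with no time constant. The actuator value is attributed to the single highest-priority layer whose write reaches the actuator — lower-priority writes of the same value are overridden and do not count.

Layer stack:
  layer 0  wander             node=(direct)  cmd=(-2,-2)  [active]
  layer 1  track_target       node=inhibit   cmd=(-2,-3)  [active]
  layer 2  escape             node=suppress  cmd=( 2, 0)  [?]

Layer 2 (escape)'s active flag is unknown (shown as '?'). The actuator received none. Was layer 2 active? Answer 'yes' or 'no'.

If layer 2 is active=yes:
  actuator would be (2, 0)
If layer 2 is active=no:
  actuator would be none
Observed none, so layer 2 was idle.

no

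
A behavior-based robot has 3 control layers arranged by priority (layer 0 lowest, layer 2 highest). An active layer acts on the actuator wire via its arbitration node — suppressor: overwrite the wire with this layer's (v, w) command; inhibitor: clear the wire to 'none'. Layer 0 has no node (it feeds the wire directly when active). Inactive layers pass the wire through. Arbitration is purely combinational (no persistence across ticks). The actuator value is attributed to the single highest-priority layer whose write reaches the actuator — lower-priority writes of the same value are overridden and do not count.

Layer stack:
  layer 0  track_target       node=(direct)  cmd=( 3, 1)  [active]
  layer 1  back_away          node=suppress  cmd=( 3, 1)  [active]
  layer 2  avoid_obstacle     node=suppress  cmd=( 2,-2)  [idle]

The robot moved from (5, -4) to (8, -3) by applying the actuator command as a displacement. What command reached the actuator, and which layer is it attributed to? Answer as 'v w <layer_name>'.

3 1 back_away

displacement = (8, -3) − (5, -4) = (3, 1)
layer 0 (track_target) active — direct: (3, 1)
layer 1 (back_away) active — suppresses: (3, 1)
layer 2 (avoid_obstacle) idle — unchanged: (3, 1)
→ actuator (3, 1) — from layer 1 (back_away)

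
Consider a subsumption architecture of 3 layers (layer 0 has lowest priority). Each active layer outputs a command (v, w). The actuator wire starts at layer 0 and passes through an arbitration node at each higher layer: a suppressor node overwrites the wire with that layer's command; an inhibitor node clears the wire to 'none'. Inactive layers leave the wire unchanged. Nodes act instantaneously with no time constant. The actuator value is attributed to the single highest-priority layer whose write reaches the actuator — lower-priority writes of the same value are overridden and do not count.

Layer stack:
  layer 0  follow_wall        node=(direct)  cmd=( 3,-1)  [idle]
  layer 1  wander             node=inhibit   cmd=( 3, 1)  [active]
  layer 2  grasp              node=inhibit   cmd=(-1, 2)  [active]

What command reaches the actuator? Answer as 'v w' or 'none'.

none

L0 follow_wall: idle → wire = none
L1 wander: active, inhibitor → wire = none
L2 grasp: active, inhibitor → wire = none
actuator = none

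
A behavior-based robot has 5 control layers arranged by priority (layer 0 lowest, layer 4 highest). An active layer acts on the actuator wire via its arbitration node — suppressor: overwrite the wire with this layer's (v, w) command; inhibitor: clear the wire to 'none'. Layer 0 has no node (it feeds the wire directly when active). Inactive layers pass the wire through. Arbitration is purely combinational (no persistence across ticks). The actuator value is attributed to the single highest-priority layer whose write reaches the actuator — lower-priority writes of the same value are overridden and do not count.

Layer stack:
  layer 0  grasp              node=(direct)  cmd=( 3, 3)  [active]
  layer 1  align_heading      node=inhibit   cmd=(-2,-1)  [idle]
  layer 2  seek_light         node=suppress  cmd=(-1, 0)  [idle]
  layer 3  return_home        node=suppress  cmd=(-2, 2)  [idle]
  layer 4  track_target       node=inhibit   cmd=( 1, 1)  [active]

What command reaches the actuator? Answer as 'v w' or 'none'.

none

layer 0 (grasp) active — direct: (3, 3)
layer 1 (align_heading) idle — unchanged: (3, 3)
layer 2 (seek_light) idle — unchanged: (3, 3)
layer 3 (return_home) idle — unchanged: (3, 3)
layer 4 (track_target) active — inhibits: none
→ actuator none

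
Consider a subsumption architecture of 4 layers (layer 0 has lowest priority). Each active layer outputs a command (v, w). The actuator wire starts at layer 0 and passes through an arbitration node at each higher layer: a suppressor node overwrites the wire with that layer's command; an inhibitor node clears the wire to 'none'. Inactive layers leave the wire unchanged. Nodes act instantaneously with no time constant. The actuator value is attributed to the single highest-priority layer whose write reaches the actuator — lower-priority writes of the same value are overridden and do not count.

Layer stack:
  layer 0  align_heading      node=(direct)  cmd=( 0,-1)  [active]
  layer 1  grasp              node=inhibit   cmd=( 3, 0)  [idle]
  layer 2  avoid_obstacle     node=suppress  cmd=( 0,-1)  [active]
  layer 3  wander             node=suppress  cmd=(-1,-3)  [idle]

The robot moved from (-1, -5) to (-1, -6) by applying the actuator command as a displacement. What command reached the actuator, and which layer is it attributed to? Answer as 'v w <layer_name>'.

displacement = (-1, -6) − (-1, -5) = (0, -1)
layer 0 (align_heading) active — direct: (0, -1)
layer 1 (grasp) idle — unchanged: (0, -1)
layer 2 (avoid_obstacle) active — suppresses: (0, -1)
layer 3 (wander) idle — unchanged: (0, -1)
→ actuator (0, -1) — from layer 2 (avoid_obstacle)

0 -1 avoid_obstacle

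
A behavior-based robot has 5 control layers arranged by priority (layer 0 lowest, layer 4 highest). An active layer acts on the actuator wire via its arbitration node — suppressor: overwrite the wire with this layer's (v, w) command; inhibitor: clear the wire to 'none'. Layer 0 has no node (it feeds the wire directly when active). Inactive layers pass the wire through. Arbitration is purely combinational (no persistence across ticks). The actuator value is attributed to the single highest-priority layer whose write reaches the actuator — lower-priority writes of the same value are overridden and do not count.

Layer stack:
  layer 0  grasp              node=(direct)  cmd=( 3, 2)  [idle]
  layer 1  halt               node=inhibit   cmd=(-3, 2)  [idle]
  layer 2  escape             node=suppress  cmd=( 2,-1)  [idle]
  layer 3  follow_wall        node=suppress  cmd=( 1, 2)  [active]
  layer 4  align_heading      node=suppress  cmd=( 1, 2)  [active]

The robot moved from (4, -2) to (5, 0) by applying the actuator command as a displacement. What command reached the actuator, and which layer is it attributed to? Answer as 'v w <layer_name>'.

displacement = (5, 0) − (4, -2) = (1, 2)
[0] grasp off; wire := none
[1] halt off; pass none
[2] escape off; pass none
[3] follow_wall on (suppress); wire := (1, 2)
[4] align_heading on (suppress); wire := (1, 2)
output (1, 2) — from layer 4 (align_heading)

1 2 align_heading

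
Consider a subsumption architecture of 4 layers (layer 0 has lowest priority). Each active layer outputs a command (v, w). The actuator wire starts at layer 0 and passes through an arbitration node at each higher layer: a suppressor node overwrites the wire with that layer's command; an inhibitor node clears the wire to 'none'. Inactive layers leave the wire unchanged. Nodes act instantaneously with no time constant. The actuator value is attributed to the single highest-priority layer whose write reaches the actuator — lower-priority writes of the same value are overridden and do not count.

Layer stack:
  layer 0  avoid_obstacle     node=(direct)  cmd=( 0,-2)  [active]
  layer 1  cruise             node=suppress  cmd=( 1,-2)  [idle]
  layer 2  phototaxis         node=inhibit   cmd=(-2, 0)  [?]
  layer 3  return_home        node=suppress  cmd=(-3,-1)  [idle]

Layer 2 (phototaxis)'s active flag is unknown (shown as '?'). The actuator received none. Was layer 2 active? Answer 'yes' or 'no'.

yes

If layer 2 is active=yes:
  actuator would be none
If layer 2 is active=no:
  actuator would be (0, -2)
Observed none, so layer 2 was active.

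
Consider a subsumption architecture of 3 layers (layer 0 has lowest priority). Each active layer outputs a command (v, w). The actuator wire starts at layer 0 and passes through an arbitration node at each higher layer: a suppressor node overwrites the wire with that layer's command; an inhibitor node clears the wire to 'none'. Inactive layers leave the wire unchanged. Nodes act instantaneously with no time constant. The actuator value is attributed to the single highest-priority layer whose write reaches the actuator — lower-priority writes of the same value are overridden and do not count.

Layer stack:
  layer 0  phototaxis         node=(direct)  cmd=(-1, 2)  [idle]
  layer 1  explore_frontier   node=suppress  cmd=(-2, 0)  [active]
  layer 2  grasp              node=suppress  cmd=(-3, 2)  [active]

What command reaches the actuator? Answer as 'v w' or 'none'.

-3 2

[0] phototaxis off; wire := none
[1] explore_frontier on (suppress); wire := (-2, 0)
[2] grasp on (suppress); wire := (-3, 2)
output (-3, 2)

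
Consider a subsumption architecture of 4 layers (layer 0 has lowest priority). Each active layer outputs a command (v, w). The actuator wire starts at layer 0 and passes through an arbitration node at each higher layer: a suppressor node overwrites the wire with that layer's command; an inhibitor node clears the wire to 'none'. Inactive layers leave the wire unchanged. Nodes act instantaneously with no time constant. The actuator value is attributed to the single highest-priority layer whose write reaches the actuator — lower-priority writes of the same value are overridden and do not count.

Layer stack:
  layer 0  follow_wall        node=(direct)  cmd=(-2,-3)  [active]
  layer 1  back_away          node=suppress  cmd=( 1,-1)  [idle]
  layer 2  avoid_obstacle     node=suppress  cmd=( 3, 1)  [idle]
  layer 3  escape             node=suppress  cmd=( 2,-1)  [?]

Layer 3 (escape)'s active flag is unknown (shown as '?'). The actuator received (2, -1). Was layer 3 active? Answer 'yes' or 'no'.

If layer 3 is active=yes:
  actuator would be (2, -1)
If layer 3 is active=no:
  actuator would be (-2, -3)
Observed (2, -1), so layer 3 was active.

yes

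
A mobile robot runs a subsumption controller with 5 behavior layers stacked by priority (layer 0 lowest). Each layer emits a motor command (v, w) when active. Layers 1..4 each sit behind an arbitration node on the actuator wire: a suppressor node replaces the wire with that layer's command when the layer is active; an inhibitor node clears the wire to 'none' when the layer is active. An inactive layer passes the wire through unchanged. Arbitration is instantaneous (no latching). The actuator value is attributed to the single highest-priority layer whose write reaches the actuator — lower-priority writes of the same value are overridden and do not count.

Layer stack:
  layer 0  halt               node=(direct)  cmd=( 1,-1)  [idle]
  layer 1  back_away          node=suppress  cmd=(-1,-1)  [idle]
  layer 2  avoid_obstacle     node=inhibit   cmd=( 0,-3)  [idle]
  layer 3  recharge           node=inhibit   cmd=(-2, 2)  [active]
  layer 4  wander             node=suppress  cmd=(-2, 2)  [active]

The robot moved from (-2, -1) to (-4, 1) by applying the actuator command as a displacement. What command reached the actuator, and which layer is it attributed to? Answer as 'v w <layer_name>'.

displacement = (-4, 1) − (-2, -1) = (-2, 2)
[0] halt off; wire := none
[1] back_away off; pass none
[2] avoid_obstacle off; pass none
[3] recharge on (inhibit); wire := none
[4] wander on (suppress); wire := (-2, 2)
output (-2, 2) — from layer 4 (wander)

-2 2 wander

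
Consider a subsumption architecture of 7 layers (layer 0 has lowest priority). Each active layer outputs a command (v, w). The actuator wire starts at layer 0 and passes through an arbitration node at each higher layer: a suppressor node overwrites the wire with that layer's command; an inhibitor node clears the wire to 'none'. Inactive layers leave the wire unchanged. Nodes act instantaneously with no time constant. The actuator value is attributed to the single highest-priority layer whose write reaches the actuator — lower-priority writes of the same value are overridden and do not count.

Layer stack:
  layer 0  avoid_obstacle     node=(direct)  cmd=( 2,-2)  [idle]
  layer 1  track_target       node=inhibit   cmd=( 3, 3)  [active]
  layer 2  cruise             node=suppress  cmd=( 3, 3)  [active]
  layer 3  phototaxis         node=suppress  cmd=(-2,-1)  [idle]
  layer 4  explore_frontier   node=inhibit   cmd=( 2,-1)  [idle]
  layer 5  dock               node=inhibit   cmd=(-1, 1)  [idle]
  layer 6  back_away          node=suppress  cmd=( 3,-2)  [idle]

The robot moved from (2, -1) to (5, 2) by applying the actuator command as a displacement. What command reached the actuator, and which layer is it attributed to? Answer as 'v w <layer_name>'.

displacement = (5, 2) − (2, -1) = (3, 3)
[0] avoid_obstacle off; wire := none
[1] track_target on (inhibit); wire := none
[2] cruise on (suppress); wire := (3, 3)
[3] phototaxis off; pass (3, 3)
[4] explore_frontier off; pass (3, 3)
[5] dock off; pass (3, 3)
[6] back_away off; pass (3, 3)
output (3, 3) — from layer 2 (cruise)

3 3 cruise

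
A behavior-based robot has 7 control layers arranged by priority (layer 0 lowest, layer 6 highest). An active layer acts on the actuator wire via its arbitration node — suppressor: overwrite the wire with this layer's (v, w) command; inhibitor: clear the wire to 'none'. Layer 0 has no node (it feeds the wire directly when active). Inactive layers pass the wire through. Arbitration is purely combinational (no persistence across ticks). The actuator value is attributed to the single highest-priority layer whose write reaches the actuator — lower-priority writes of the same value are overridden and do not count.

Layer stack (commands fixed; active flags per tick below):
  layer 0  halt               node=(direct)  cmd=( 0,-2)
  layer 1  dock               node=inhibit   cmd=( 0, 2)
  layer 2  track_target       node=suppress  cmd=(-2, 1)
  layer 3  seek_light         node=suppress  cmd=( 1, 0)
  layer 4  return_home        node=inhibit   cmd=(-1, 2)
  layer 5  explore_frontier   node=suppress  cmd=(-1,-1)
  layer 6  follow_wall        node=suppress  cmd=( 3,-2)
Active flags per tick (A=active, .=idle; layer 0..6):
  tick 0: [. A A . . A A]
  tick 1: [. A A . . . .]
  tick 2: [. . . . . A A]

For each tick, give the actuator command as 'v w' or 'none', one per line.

tick 0:
  L0 halt: idle → wire = none
  L1 dock: active, inhibitor → wire = none
  L2 track_target: active, suppressor → wire = (-2, 1)
  L3 seek_light: idle → wire stays (-2, 1)
  L4 return_home: idle → wire stays (-2, 1)
  L5 explore_frontier: active, suppressor → wire = (-1, -1)
  L6 follow_wall: active, suppressor → wire = (3, -2)
  actuator = (3, -2)
tick 1:
  L0 halt: idle → wire = none
  L1 dock: active, inhibitor → wire = none
  L2 track_target: active, suppressor → wire = (-2, 1)
  L3 seek_light: idle → wire stays (-2, 1)
  L4 return_home: idle → wire stays (-2, 1)
  L5 explore_frontier: idle → wire stays (-2, 1)
  L6 follow_wall: idle → wire stays (-2, 1)
  actuator = (-2, 1)
tick 2:
  L0 halt: idle → wire = none
  L1 dock: idle → wire stays none
  L2 track_target: idle → wire stays none
  L3 seek_light: idle → wire stays none
  L4 return_home: idle → wire stays none
  L5 explore_frontier: active, suppressor → wire = (-1, -1)
  L6 follow_wall: active, suppressor → wire = (3, -2)
  actuator = (3, -2)

3 -2
-2 1
3 -2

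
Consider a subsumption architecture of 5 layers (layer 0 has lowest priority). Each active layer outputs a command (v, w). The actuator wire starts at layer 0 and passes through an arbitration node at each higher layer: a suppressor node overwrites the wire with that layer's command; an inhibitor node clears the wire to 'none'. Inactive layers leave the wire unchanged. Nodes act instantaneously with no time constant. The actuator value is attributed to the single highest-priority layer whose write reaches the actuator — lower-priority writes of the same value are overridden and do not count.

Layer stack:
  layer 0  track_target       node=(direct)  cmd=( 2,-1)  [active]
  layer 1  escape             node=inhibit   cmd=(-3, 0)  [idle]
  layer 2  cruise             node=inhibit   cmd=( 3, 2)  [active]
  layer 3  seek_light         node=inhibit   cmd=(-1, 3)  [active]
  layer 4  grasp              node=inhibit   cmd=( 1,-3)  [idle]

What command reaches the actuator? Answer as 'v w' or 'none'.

L0 track_target: active, feeds wire = (2, -1)
L1 escape: idle → wire stays (2, -1)
L2 cruise: active, inhibitor → wire = none
L3 seek_light: active, inhibitor → wire = none
L4 grasp: idle → wire stays none
actuator = none

none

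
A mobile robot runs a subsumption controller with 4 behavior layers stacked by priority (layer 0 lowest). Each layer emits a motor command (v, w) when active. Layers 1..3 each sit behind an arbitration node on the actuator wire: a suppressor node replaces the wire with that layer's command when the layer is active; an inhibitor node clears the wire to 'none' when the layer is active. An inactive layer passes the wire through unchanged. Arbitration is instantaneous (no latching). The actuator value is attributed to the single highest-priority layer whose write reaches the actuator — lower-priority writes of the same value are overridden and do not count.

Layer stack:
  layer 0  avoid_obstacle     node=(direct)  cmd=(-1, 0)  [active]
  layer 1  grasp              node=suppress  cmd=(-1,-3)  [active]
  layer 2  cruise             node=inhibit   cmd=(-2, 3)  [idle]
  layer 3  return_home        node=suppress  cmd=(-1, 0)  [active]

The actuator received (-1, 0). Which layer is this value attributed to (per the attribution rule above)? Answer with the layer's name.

layer 0 (avoid_obstacle) active — direct: (-1, 0)
layer 1 (grasp) active — suppresses: (-1, -3)
layer 2 (cruise) idle — unchanged: (-1, -3)
layer 3 (return_home) active — suppresses: (-1, 0)
→ actuator (-1, 0)
last writer: layer 3 = return_home

return_home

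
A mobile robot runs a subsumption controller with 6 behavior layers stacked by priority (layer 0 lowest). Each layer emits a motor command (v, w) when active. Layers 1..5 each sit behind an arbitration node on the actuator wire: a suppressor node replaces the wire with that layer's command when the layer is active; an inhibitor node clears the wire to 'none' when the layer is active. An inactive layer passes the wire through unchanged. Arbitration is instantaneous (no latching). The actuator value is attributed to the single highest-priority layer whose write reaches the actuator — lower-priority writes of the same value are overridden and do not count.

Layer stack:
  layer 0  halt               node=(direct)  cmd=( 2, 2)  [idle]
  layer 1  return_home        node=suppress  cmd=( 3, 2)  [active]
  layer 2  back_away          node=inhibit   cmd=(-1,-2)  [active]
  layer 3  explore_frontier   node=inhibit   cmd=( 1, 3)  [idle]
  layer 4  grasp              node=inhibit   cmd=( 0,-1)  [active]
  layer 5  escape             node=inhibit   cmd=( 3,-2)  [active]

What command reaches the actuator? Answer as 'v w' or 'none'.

none

L0 halt: idle → wire = none
L1 return_home: active, suppressor → wire = (3, 2)
L2 back_away: active, inhibitor → wire = none
L3 explore_frontier: idle → wire stays none
L4 grasp: active, inhibitor → wire = none
L5 escape: active, inhibitor → wire = none
actuator = none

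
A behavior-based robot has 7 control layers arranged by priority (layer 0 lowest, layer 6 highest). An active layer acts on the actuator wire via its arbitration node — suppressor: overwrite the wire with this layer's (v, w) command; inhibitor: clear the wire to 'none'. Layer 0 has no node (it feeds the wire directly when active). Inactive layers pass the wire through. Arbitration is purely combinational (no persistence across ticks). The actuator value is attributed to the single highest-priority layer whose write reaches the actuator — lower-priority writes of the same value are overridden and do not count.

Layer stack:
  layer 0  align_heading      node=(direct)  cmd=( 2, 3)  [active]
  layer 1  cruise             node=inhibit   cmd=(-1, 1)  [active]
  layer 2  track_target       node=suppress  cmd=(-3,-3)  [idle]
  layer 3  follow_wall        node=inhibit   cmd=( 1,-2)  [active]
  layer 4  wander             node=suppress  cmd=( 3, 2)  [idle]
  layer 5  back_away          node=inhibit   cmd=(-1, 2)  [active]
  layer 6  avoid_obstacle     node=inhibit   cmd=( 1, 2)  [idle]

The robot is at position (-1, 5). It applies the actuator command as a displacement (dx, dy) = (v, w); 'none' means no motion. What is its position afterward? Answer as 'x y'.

-1 5

layer 0 (align_heading) active — direct: (2, 3)
layer 1 (cruise) active — inhibits: none
layer 2 (track_target) idle — unchanged: none
layer 3 (follow_wall) active — inhibits: none
layer 4 (wander) idle — unchanged: none
layer 5 (back_away) active — inhibits: none
layer 6 (avoid_obstacle) idle — unchanged: none
→ actuator none
position: (-1, 5) + none = (-1, 5)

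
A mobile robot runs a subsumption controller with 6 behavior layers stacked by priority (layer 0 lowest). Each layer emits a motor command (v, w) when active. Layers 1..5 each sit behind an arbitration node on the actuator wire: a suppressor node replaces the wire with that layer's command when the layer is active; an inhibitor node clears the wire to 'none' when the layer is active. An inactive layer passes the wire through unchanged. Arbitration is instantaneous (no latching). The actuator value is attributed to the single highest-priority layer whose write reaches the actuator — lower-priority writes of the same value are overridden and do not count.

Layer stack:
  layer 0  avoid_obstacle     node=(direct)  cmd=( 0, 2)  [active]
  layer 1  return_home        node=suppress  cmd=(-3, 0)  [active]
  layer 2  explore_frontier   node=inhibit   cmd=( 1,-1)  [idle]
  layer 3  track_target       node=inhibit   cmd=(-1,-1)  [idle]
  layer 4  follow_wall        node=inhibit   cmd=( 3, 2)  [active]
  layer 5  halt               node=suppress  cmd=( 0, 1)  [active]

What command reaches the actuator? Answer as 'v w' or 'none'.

[0] avoid_obstacle on; wire := (0, 2)
[1] return_home on (suppress); wire := (-3, 0)
[2] explore_frontier off; pass (-3, 0)
[3] track_target off; pass (-3, 0)
[4] follow_wall on (inhibit); wire := none
[5] halt on (suppress); wire := (0, 1)
output (0, 1)

0 1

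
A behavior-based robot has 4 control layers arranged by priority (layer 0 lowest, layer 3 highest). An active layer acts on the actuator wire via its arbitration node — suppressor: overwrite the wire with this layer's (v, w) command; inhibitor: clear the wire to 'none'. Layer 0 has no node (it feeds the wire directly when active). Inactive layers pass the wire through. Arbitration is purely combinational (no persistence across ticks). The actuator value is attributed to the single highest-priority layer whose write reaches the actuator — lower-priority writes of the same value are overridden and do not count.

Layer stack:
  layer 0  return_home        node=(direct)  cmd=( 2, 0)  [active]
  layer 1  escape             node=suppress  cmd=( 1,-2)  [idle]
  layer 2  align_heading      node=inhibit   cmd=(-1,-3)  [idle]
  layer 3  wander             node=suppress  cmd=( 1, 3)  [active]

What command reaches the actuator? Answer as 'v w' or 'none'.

layer 0 (return_home) active — direct: (2, 0)
layer 1 (escape) idle — unchanged: (2, 0)
layer 2 (align_heading) idle — unchanged: (2, 0)
layer 3 (wander) active — suppresses: (1, 3)
→ actuator (1, 3)

1 3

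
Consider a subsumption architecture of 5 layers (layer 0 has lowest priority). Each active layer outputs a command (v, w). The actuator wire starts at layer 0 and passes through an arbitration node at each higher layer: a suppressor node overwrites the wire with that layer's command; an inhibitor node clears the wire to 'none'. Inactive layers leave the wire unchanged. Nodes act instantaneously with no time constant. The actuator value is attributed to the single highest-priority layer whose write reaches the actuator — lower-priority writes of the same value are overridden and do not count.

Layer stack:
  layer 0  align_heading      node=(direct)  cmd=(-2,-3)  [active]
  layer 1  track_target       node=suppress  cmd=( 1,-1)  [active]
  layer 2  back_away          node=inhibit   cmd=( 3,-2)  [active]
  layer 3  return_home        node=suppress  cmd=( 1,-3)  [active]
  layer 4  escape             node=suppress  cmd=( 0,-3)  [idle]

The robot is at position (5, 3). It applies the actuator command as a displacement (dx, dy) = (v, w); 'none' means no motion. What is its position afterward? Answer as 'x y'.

6 0

layer 0 (align_heading) active — direct: (-2, -3)
layer 1 (track_target) active — suppresses: (1, -1)
layer 2 (back_away) active — inhibits: none
layer 3 (return_home) active — suppresses: (1, -3)
layer 4 (escape) idle — unchanged: (1, -3)
→ actuator (1, -3)
position: (5, 3) + (1, -3) = (6, 0)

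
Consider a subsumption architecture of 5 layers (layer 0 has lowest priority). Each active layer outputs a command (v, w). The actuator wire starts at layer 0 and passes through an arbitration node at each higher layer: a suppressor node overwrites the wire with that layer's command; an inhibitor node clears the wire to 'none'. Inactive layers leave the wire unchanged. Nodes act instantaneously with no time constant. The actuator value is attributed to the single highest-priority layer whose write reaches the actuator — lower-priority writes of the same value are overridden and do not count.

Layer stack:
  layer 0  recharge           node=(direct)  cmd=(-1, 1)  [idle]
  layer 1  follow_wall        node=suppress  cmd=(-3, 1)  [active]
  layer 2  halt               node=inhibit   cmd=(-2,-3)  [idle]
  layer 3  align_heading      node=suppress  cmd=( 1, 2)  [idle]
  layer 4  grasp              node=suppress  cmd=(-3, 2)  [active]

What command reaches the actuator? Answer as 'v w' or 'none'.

-3 2

L0 recharge: idle → wire = none
L1 follow_wall: active, suppressor → wire = (-3, 1)
L2 halt: idle → wire stays (-3, 1)
L3 align_heading: idle → wire stays (-3, 1)
L4 grasp: active, suppressor → wire = (-3, 2)
actuator = (-3, 2)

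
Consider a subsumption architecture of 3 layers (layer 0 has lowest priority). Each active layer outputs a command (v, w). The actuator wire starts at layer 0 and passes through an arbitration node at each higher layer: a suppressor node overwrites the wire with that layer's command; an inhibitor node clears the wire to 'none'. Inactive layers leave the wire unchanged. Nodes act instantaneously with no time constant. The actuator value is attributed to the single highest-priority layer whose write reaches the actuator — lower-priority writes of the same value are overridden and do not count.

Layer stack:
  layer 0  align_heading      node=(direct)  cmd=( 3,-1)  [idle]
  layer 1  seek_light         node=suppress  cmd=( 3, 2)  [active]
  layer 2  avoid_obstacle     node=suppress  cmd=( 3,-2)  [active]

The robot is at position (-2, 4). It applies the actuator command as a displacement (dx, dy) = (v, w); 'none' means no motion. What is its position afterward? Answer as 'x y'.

L0 align_heading: idle → wire = none
L1 seek_light: active, suppressor → wire = (3, 2)
L2 avoid_obstacle: active, suppressor → wire = (3, -2)
actuator = (3, -2)
position: (-2, 4) + (3, -2) = (1, 2)

1 2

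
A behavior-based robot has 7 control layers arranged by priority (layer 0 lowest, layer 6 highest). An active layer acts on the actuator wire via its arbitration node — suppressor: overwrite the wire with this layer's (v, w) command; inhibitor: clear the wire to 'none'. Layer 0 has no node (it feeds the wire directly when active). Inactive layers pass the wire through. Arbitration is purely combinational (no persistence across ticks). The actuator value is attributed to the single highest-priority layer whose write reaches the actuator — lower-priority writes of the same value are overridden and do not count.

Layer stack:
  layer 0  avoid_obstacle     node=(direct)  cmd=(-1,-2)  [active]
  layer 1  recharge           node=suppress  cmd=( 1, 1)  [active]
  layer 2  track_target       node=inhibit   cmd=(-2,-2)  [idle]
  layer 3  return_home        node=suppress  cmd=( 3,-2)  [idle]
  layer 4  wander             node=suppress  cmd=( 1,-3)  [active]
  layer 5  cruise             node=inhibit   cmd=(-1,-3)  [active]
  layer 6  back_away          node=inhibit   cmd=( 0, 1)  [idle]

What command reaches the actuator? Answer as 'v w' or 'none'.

[0] avoid_obstacle on; wire := (-1, -2)
[1] recharge on (suppress); wire := (1, 1)
[2] track_target off; pass (1, 1)
[3] return_home off; pass (1, 1)
[4] wander on (suppress); wire := (1, -3)
[5] cruise on (inhibit); wire := none
[6] back_away off; pass none
output none

none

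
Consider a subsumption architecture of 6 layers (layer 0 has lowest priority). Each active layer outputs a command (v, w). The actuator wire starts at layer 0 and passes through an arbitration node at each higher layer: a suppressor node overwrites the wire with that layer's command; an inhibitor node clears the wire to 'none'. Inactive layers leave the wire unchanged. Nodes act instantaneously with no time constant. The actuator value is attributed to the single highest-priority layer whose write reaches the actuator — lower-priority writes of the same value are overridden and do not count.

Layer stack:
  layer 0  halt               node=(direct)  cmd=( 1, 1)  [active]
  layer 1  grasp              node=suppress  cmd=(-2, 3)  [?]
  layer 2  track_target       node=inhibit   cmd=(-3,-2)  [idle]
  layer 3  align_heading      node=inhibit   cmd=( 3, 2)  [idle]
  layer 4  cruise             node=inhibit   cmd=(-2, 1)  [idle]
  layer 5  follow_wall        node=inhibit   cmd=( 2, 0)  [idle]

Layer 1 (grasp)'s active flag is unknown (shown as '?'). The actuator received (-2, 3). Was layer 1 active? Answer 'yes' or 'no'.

yes

If layer 1 is active=yes:
  actuator would be (-2, 3)
If layer 1 is active=no:
  actuator would be (1, 1)
Observed (-2, 3), so layer 1 was active.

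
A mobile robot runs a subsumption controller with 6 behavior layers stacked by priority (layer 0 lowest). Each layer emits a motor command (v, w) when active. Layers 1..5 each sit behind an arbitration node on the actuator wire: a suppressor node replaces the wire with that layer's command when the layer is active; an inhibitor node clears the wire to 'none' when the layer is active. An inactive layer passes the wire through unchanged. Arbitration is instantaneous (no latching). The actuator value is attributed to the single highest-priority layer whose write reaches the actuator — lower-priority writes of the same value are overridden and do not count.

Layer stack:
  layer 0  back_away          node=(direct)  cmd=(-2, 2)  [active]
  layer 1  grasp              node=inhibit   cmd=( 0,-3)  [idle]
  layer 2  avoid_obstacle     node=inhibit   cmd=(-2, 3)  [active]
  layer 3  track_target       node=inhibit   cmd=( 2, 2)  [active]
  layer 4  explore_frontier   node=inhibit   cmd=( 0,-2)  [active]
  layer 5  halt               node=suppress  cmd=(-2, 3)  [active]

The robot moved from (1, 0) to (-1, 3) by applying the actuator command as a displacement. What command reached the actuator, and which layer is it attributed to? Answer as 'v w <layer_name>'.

displacement = (-1, 3) − (1, 0) = (-2, 3)
[0] back_away on; wire := (-2, 2)
[1] grasp off; pass (-2, 2)
[2] avoid_obstacle on (inhibit); wire := none
[3] track_target on (inhibit); wire := none
[4] explore_frontier on (inhibit); wire := none
[5] halt on (suppress); wire := (-2, 3)
output (-2, 3) — from layer 5 (halt)

-2 3 halt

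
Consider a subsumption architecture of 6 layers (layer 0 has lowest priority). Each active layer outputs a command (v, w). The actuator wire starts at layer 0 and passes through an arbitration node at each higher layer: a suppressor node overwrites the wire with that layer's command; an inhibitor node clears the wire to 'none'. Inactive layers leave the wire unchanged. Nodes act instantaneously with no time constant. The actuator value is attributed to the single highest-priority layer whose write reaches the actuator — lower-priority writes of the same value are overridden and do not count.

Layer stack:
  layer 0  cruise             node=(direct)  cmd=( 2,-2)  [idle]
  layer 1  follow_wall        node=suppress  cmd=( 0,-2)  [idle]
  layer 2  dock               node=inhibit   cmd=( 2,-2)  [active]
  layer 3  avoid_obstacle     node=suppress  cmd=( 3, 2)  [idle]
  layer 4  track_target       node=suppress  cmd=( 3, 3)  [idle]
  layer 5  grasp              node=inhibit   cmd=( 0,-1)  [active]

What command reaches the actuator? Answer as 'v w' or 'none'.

none

[0] cruise off; wire := none
[1] follow_wall off; pass none
[2] dock on (inhibit); wire := none
[3] avoid_obstacle off; pass none
[4] track_target off; pass none
[5] grasp on (inhibit); wire := none
output none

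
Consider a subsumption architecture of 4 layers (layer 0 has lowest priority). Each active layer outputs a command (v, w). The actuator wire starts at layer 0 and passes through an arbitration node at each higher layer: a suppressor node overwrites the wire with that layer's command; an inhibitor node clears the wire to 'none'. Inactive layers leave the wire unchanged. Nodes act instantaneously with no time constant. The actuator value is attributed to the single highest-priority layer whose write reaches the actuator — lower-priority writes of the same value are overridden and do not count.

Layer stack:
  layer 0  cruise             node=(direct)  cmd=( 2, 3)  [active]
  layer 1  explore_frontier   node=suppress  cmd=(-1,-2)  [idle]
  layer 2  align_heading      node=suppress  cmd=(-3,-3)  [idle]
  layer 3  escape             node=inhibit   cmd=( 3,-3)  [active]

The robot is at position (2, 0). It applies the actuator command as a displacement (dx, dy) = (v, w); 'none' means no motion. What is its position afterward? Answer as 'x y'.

layer 0 (cruise) active — direct: (2, 3)
layer 1 (explore_frontier) idle — unchanged: (2, 3)
layer 2 (align_heading) idle — unchanged: (2, 3)
layer 3 (escape) active — inhibits: none
→ actuator none
position: (2, 0) + none = (2, 0)

2 0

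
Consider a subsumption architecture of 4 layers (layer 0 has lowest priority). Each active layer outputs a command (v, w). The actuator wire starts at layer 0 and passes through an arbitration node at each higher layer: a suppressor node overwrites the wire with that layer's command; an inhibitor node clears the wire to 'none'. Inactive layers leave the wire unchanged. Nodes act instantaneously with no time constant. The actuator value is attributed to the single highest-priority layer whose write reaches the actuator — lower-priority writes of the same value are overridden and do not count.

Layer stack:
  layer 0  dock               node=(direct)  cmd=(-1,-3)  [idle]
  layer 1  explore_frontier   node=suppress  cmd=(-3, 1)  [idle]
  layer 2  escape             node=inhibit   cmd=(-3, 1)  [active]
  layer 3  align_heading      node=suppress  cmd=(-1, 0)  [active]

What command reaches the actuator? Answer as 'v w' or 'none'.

layer 0 (dock) idle — none
layer 1 (explore_frontier) idle — unchanged: none
layer 2 (escape) active — inhibits: none
layer 3 (align_heading) active — suppresses: (-1, 0)
→ actuator (-1, 0)

-1 0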